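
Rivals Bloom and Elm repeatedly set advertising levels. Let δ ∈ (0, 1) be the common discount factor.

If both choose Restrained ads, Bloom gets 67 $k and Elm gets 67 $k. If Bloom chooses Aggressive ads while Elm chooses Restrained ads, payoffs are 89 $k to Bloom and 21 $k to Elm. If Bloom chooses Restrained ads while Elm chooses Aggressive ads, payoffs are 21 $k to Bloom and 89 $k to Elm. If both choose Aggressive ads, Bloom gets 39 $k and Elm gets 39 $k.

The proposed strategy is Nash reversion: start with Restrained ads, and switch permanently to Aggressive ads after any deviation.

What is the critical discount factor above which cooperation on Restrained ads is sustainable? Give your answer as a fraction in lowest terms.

11/25

One-period gain from deviating is 89 − 67 = 22. The loss is 67 − 39 = 28 in every subsequent period, with present value 28·δ/(1−δ).
Deviation is unprofitable when 28·δ/(1−δ) ≥ 22, i.e. δ/(1−δ) ≥ 11/14.
Equivalently δ ≥ 22/(22+28) = 11/25.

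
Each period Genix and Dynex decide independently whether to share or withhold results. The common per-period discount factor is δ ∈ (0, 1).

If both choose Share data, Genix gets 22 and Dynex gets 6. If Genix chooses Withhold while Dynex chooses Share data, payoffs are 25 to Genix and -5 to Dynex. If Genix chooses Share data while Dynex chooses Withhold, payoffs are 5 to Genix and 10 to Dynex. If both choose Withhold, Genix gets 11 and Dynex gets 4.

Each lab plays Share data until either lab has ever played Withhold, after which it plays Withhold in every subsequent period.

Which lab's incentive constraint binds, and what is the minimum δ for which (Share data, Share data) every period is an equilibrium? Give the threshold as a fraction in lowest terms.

Dynex; δ ≥ 2/3

Genix: cooperation gives 22 each period; deviation gives 25 once then 11 forever.
  22/(1−δ) ≥ 25 + 11δ/(1−δ) ⇒ δ ≥ 3/14.
Dynex: cooperation gives 6 each period; deviation gives 10 once then 4 forever.
  δ ≥ 4/6 = 2/3.
Both must hold, so the binding constraint is Dynex's: δ ≥ 2/3.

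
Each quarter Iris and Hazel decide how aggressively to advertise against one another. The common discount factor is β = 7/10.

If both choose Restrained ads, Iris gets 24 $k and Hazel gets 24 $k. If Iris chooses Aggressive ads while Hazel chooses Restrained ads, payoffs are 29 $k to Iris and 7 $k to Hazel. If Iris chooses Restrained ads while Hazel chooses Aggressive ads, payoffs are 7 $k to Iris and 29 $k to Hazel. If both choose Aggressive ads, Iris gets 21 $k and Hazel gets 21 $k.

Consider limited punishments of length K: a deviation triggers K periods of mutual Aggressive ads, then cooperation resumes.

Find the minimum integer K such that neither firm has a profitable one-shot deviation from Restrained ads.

4

Need Σ_{k=1}^{K} β^k ≥ (29−24)/(24−21) = 1.6667 at β = 7/10.
At K = 3 the sum is 1.5330 < 1.6667; at K = 4 it is 1.7731 ≥ 1.6667.
So the minimum punishment length is K = 4.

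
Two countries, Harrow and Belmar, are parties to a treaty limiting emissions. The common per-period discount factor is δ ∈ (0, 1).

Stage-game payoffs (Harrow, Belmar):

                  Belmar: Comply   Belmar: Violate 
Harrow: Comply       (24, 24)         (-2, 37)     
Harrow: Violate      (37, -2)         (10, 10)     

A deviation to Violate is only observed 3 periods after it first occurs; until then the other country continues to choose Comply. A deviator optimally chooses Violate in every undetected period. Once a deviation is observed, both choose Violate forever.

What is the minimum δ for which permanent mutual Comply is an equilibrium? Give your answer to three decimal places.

0.784

A deviator earns 37 for 3 periods, then 10 forever; cooperating earns 24 forever. Multiplying the IC by (1−δ):
24 ≥ 37(1−δ^3) + 10δ^3, so 27·δ^3 ≥ 13 and δ^3 ≥ 13/27.
δ ≥ (13/27)^(1/3) ≈ 0.784.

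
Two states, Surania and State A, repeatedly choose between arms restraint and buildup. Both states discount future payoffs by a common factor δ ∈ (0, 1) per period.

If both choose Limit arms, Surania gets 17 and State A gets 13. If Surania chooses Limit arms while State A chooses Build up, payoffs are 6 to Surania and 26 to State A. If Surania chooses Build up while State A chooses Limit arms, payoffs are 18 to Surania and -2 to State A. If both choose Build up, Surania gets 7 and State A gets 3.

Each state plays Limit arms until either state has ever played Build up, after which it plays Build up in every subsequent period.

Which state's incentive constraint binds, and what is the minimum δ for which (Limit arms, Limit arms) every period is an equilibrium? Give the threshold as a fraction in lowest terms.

State A; δ ≥ 13/23

For Surania: deviation gain 18−17 = 1, per-period punishment loss 17−7 = 10. IC gives δ ≥ 1/11.
For State A: gain 13, loss 10 per period, so δ ≥ 13/23.
The tighter constraint is State A's, so cooperation needs δ ≥ 13/23.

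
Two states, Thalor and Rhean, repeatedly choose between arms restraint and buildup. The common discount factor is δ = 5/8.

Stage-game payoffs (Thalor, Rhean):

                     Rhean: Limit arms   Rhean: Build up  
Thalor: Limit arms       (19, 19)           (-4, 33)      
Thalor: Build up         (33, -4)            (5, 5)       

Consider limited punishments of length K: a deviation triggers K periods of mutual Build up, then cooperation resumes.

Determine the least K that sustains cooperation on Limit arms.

2

Need Σ_{k=1}^{K} δ^k ≥ (33−19)/(19−5) = 1.0000 at δ = 5/8.
At K = 1 the sum is 0.6250 < 1.0000; at K = 2 it is 1.0156 ≥ 1.0000.
So the minimum punishment length is K = 2.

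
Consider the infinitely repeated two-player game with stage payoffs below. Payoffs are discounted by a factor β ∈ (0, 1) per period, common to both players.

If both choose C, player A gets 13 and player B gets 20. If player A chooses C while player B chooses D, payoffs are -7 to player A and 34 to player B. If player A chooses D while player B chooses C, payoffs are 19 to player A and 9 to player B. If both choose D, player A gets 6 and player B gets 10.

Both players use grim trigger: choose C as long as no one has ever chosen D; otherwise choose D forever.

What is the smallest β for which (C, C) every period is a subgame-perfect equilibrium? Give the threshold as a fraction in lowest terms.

player A: cooperation gives 13 each period; deviation gives 19 once then 6 forever.
  13/(1−β) ≥ 19 + 6β/(1−β) ⇒ β ≥ 6/13.
player B: cooperation gives 20 each period; deviation gives 34 once then 10 forever.
  β ≥ 14/24 = 7/12.
Both must hold, so the binding constraint is player B's: β ≥ 7/12.

7/12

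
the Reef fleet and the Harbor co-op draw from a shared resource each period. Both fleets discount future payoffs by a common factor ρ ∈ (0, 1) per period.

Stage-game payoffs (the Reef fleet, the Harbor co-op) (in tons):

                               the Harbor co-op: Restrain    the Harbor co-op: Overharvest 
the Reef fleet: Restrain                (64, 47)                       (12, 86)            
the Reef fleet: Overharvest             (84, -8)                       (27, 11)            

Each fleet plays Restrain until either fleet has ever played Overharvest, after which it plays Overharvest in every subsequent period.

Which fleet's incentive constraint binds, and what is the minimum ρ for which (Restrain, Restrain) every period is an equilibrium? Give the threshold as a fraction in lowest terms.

the Harbor co-op; ρ ≥ 13/25

For the Reef fleet: deviation gain 84−64 = 20, per-period punishment loss 64−27 = 37. IC gives ρ ≥ 20/57.
For the Harbor co-op: gain 39, loss 36 per period, so ρ ≥ 39/75 = 13/25.
The tighter constraint is the Harbor co-op's, so cooperation needs ρ ≥ 13/25.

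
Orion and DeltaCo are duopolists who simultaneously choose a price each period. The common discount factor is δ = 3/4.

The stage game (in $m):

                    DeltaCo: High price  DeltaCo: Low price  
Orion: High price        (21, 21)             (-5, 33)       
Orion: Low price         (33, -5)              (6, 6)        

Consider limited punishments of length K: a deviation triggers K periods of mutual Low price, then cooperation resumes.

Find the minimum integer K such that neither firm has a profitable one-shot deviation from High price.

2

Need Σ_{k=1}^{K} δ^k ≥ (33−21)/(21−6) = 0.8000 at δ = 3/4.
At K = 1 the sum is 0.7500 < 0.8000; at K = 2 it is 1.3125 ≥ 0.8000.
So the minimum punishment length is K = 2.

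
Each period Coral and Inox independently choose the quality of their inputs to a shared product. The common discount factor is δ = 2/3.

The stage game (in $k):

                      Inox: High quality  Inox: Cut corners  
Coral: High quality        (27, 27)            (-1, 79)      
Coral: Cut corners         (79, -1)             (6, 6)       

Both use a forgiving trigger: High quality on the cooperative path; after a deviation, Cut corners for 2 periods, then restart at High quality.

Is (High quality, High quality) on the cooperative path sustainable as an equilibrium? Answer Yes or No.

A one-shot deviation gives 79 now, then 6 for 2 periods, then back to 27.
Gain from deviating: (79−27) today; loss: (27−6) in each of the next 2 periods.
No-deviation condition: (27−6)(δ+…+δ^2) ≥ 79−27, i.e. δ+…+δ^2 ≥ 52/21.
At δ = 2/3: δ+…+δ^2 = 1.1111 < 2.4762.
So cooperation is not sustainable.

No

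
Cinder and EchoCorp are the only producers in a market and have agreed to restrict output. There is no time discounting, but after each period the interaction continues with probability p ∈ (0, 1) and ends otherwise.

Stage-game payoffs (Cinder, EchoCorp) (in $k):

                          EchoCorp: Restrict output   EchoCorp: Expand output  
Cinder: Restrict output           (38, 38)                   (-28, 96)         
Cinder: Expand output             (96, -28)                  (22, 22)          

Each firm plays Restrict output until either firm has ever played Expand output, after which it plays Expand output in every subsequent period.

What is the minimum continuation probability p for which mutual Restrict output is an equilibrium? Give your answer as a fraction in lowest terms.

With no time discounting, the continuation probability p plays the role of the discount factor.
Grim-trigger IC: 38/(1−p) ≥ 96 + 22p/(1−p) ⇒ p ≥ (96−38)/(96−22) = 29/37.

29/37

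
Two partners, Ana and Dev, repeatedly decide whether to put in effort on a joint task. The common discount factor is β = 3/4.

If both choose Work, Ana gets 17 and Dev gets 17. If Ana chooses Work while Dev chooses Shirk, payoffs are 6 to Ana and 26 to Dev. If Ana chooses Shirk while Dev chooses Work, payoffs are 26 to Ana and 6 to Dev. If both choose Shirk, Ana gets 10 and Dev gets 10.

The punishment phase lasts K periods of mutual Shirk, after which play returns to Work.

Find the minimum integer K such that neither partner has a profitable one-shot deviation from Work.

2

Need Σ_{k=1}^{K} β^k ≥ (26−17)/(17−10) = 1.2857 at β = 3/4.
At K = 1 the sum is 0.7500 < 1.2857; at K = 2 it is 1.3125 ≥ 1.2857.
So the minimum punishment length is K = 2.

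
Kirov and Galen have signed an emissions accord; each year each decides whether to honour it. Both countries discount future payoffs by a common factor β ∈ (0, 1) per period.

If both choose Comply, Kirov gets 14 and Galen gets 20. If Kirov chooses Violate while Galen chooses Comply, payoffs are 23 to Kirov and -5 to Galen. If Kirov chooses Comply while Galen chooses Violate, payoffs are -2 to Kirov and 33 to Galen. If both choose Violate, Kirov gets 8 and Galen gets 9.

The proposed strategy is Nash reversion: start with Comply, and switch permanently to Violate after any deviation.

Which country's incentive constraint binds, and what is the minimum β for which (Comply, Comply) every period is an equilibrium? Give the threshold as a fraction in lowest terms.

Kirov: cooperation gives 14 each period; deviation gives 23 once then 8 forever.
  14/(1−β) ≥ 23 + 8β/(1−β) ⇒ β ≥ 9/15 = 3/5.
Galen: cooperation gives 20 each period; deviation gives 33 once then 9 forever.
  β ≥ 13/24.
Both must hold, so the binding constraint is Kirov's: β ≥ 3/5.

Kirov; β ≥ 3/5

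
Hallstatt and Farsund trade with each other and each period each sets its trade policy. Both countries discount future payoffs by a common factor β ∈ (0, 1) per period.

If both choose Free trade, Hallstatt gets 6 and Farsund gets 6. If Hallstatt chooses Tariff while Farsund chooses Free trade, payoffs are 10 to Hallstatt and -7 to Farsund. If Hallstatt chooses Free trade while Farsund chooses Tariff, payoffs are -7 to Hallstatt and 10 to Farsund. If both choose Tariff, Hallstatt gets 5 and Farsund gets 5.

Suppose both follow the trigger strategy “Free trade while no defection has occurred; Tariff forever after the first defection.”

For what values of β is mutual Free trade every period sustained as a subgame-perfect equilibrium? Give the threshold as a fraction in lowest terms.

One-period gain from deviating is 10 − 6 = 4. The loss is 6 − 5 = 1 in every subsequent period, with present value 1·β/(1−β).
Deviation is unprofitable when 1·β/(1−β) ≥ 4, i.e. β/(1−β) ≥ 4.
Equivalently β ≥ 4/(4+1) = 4/5.

4/5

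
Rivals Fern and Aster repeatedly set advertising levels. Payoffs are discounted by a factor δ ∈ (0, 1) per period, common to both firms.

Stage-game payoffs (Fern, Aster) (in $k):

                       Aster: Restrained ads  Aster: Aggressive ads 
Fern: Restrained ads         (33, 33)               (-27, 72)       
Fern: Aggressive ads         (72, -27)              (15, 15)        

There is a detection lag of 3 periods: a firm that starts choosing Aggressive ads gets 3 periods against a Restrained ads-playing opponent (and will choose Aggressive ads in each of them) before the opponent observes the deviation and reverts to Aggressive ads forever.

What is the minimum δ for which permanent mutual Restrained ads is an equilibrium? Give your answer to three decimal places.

0.881

A deviator earns 72 for 3 periods, then 15 forever; cooperating earns 33 forever. Multiplying the IC by (1−δ):
33 ≥ 72(1−δ^3) + 15δ^3, so 57·δ^3 ≥ 39 and δ^3 ≥ 13/19.
δ ≥ (13/19)^(1/3) ≈ 0.881.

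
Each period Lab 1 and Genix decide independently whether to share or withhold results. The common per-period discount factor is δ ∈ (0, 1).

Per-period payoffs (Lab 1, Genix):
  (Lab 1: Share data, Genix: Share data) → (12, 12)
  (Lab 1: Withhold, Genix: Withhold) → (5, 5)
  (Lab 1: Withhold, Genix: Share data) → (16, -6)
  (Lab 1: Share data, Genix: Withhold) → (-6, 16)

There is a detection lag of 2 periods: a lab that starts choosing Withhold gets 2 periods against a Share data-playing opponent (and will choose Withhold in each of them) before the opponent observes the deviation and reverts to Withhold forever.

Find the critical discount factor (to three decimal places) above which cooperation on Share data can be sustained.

0.603

A deviator earns 16 for 2 periods, then 5 forever; cooperating earns 12 forever. Multiplying the IC by (1−δ):
12 ≥ 16(1−δ^2) + 5δ^2, so 11·δ^2 ≥ 4 and δ^2 ≥ 4/11.
δ ≥ (4/11)^(1/2) ≈ 0.603.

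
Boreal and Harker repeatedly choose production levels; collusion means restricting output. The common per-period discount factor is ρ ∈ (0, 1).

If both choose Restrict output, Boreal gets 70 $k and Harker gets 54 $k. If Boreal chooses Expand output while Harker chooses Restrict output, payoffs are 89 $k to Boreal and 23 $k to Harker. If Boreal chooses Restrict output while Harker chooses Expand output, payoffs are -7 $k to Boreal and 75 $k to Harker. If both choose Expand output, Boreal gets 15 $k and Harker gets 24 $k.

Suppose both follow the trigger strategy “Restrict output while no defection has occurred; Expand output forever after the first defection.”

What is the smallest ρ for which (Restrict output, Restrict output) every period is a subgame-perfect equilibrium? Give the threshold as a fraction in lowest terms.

Boreal: cooperation gives 70 each period; deviation gives 89 once then 15 forever.
  70/(1−ρ) ≥ 89 + 15ρ/(1−ρ) ⇒ ρ ≥ 19/74.
Harker: cooperation gives 54 each period; deviation gives 75 once then 24 forever.
  ρ ≥ 21/51 = 7/17.
Both must hold, so the binding constraint is Harker's: ρ ≥ 7/17.

7/17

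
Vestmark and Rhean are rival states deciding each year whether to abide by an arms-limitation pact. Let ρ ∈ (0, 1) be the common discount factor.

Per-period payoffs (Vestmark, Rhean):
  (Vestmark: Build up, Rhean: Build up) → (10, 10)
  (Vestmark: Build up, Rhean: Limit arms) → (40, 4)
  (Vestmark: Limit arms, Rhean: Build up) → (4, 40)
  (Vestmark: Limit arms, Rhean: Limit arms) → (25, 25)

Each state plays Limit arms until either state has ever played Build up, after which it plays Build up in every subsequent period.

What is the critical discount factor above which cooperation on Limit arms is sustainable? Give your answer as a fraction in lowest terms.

1/2

One-period gain from deviating is 40 − 25 = 15. The loss is 25 − 10 = 15 in every subsequent period, with present value 15·ρ/(1−ρ).
Deviation is unprofitable when 15·ρ/(1−ρ) ≥ 15, i.e. ρ/(1−ρ) ≥ 1.
Equivalently ρ ≥ 15/(15+15) = 1/2.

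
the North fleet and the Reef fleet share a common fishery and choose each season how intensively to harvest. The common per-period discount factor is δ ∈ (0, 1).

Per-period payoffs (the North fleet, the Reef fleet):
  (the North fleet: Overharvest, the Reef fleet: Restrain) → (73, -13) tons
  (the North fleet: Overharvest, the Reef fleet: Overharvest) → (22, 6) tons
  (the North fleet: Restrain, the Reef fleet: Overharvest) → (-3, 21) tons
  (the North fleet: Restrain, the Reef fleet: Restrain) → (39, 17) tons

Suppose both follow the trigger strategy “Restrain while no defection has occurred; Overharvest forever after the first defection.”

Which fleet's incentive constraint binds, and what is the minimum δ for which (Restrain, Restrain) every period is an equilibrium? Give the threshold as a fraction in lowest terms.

the North fleet's threshold: (73−39)/(73−22) = 2/3.
the Reef fleet's threshold: (21−17)/(21−6) = 4/15.
2/3 > 4/15, so the North fleet binds and δ* = 2/3.

the North fleet; δ ≥ 2/3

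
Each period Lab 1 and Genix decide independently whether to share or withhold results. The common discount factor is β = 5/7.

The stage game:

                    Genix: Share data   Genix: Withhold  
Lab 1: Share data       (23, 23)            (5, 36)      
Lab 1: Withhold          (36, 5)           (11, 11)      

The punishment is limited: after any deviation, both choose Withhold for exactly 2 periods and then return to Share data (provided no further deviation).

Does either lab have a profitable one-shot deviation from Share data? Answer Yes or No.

No

A one-shot deviation gives 36 now, then 11 for 2 periods, then back to 23.
Gain from deviating: (36−23) today; loss: (23−11) in each of the next 2 periods.
No-deviation condition: (23−11)(β+…+β^2) ≥ 36−23, i.e. β+…+β^2 ≥ 13/12.
At β = 5/7: β+…+β^2 = 1.2245 ≥ 1.0833.
So cooperation is sustainable.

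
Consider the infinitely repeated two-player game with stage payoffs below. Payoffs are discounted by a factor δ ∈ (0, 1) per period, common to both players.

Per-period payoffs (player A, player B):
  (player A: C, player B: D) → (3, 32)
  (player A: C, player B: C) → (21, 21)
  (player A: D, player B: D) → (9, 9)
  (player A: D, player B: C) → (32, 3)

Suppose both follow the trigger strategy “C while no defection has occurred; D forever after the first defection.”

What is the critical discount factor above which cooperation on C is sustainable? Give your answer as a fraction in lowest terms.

11/23

21/(1−δ) ≥ 32 + 9δ/(1−δ)
21 ≥ 32 − 23δ
δ ≥ 11/23.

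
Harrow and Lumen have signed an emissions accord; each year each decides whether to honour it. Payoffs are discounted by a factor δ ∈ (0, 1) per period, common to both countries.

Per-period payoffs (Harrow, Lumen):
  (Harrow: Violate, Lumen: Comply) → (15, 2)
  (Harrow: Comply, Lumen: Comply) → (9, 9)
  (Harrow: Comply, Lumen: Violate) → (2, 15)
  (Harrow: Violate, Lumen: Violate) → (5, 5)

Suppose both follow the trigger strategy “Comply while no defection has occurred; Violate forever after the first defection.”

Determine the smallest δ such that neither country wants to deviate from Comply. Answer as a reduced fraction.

One-period gain from deviating is 15 − 9 = 6. The loss is 9 − 5 = 4 in every subsequent period, with present value 4·δ/(1−δ).
Deviation is unprofitable when 4·δ/(1−δ) ≥ 6, i.e. δ/(1−δ) ≥ 3/2.
Equivalently δ ≥ 6/(6+4) = 3/5.

3/5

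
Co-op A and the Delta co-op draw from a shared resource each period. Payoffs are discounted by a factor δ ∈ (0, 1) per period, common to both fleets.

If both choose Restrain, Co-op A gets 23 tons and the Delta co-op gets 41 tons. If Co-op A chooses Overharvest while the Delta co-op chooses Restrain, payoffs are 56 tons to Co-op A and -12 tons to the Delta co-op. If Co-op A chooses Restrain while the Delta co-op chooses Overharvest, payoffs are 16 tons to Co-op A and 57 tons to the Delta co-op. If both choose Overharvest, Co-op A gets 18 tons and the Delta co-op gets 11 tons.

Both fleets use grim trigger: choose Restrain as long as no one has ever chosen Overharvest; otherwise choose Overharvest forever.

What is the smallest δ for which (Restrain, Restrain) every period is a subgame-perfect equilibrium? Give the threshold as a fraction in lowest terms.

33/38

For Co-op A: deviation gain 56−23 = 33, per-period punishment loss 23−18 = 5. IC gives δ ≥ 33/38.
For the Delta co-op: gain 16, loss 30 per period, so δ ≥ 16/46 = 8/23.
The tighter constraint is Co-op A's, so cooperation needs δ ≥ 33/38.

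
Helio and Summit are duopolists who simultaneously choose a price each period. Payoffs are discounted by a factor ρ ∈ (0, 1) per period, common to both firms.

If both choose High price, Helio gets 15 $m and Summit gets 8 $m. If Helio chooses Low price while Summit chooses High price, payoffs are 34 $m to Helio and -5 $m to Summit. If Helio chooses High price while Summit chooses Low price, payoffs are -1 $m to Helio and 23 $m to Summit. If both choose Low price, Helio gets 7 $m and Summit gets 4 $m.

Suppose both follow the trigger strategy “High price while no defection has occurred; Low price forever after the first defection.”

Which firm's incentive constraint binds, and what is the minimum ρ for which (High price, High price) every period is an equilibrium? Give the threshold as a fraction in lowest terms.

Helio: cooperation gives 15 each period; deviation gives 34 once then 7 forever.
  15/(1−ρ) ≥ 34 + 7ρ/(1−ρ) ⇒ ρ ≥ 19/27.
Summit: cooperation gives 8 each period; deviation gives 23 once then 4 forever.
  ρ ≥ 15/19.
Both must hold, so the binding constraint is Summit's: ρ ≥ 15/19.

Summit; ρ ≥ 15/19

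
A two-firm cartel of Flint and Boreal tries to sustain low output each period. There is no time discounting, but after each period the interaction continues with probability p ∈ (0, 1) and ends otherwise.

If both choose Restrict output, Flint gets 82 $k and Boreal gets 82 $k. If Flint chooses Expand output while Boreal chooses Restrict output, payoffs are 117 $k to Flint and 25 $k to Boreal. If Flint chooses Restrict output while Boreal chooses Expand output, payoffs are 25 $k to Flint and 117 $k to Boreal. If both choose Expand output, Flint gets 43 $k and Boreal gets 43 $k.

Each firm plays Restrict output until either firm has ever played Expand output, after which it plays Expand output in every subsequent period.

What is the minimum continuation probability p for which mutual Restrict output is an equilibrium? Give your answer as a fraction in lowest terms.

35/74

With no time discounting, the continuation probability p plays the role of the discount factor.
Grim-trigger IC: 82/(1−p) ≥ 117 + 43p/(1−p) ⇒ p ≥ (117−82)/(117−43) = 35/74.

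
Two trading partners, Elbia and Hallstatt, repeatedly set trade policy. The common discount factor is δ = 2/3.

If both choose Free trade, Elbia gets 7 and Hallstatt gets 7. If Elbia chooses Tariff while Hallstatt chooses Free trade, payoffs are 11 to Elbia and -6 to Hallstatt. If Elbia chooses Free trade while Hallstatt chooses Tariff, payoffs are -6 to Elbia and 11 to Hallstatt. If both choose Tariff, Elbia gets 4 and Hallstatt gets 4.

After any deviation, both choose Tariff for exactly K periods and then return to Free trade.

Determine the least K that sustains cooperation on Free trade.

Need Σ_{k=1}^{K} δ^k ≥ (11−7)/(7−4) = 1.3333 at δ = 2/3.
At K = 2 the sum is 1.1111 < 1.3333; at K = 3 it is 1.4074 ≥ 1.3333.
So the minimum punishment length is K = 3.

3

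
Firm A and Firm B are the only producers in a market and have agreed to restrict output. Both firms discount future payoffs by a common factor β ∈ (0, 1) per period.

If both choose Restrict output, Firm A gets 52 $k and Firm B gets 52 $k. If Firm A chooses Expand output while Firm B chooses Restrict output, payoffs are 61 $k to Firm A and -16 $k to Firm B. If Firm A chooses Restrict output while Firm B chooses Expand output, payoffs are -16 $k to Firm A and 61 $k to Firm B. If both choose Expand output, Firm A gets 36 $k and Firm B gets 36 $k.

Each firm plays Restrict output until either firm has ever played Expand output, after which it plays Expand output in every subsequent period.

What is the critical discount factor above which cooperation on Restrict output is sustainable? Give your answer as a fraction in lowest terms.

9/25

Under grim trigger the critical discount factor is (T−C)/(T−P) with T = 61, C = 52, P = 36.
β* = (61−52)/(61−36) = 9/25.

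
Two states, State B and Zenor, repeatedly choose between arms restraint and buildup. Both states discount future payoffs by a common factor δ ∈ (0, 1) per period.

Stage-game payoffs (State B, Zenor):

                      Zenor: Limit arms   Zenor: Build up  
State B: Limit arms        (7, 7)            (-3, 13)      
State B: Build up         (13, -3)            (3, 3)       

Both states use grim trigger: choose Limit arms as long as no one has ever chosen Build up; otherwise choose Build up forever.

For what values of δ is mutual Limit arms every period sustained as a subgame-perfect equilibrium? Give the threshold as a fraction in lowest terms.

Under grim trigger the critical discount factor is (T−C)/(T−P) with T = 13, C = 7, P = 3.
δ* = (13−7)/(13−3) = 6/10 = 3/5.

3/5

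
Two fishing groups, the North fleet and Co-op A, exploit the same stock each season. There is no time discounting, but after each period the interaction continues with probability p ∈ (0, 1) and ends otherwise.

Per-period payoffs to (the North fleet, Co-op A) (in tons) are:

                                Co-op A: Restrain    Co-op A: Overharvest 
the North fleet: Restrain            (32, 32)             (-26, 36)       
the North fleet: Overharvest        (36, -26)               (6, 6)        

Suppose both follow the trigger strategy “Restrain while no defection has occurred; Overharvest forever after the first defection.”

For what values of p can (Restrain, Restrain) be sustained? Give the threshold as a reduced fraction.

2/15

With no time discounting, the continuation probability p plays the role of the discount factor.
Grim-trigger IC: 32/(1−p) ≥ 36 + 6p/(1−p) ⇒ p ≥ (36−32)/(36−6) = 2/15.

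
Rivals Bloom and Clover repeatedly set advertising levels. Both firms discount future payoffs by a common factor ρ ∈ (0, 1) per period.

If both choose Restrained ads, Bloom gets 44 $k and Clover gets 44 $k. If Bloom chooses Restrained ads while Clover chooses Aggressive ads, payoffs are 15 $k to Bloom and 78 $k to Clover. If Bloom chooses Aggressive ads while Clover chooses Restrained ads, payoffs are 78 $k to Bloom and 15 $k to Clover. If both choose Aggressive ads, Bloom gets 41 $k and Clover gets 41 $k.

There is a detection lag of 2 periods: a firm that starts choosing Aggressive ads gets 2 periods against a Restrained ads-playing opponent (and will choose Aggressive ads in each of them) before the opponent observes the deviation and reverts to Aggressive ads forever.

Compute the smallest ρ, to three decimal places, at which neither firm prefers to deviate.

A deviator earns 78 for 2 periods, then 41 forever; cooperating earns 44 forever. Multiplying the IC by (1−ρ):
44 ≥ 78(1−ρ^2) + 41ρ^2, so 37·ρ^2 ≥ 34 and ρ^2 ≥ 34/37.
ρ ≥ (34/37)^(1/2) ≈ 0.959.

0.959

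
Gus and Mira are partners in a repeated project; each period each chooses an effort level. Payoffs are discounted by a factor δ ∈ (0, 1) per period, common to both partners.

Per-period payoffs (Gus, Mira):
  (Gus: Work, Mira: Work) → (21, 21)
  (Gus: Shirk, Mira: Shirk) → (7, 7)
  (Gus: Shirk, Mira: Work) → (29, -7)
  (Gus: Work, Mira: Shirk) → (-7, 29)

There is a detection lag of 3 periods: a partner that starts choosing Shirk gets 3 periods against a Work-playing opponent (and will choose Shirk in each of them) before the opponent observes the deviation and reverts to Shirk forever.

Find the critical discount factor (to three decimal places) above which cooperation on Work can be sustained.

0.714

Deviating for the 3 undetected periods gains 29−21 = 8 per period over cooperation, then loses 21−7 = 14 per period forever once punishment starts.
Gain: 8(1 + δ + … + δ^2); loss: 14·δ^3/(1−δ).
No profitable deviation ⇔ 8(1−δ^3) ≤ 14·δ^3, i.e. δ^3 ≥ 8/(8+14) = 4/11.
Hence δ ≥ (4/11)^(1/3) ≈ 0.714.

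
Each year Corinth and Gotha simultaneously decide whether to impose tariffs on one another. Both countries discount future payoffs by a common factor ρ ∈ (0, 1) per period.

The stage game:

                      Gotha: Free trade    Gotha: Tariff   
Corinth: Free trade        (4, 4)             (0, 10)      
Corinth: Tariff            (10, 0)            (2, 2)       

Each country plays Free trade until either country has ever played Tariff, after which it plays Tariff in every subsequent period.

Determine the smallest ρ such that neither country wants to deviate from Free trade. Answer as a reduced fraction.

One-period gain from deviating is 10 − 4 = 6. The loss is 4 − 2 = 2 in every subsequent period, with present value 2·ρ/(1−ρ).
Deviation is unprofitable when 2·ρ/(1−ρ) ≥ 6, i.e. ρ/(1−ρ) ≥ 3.
Equivalently ρ ≥ 6/(6+2) = 3/4.

3/4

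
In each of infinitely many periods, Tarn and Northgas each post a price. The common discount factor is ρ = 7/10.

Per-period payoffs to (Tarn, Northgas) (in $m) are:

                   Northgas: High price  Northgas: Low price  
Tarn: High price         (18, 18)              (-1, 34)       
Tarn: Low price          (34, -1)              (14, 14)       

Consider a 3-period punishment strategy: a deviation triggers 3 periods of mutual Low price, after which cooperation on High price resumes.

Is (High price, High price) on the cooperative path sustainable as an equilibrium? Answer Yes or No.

No

IC: ρ+…+ρ^3 ≥ (34−18)/(18−14) = 4.
At ρ = 7/10: partial sum = 1.5330 < 4.0000. Cooperation not sustainable.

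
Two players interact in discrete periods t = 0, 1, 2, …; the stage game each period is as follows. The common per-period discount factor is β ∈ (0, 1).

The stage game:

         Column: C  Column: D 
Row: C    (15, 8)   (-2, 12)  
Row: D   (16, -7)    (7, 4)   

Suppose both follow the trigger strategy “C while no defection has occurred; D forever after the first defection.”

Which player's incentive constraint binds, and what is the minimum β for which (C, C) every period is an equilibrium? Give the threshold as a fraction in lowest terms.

Row: cooperation gives 15 each period; deviation gives 16 once then 7 forever.
  15/(1−β) ≥ 16 + 7β/(1−β) ⇒ β ≥ 1/9.
Column: cooperation gives 8 each period; deviation gives 12 once then 4 forever.
  β ≥ 4/8 = 1/2.
Both must hold, so the binding constraint is Column's: β ≥ 1/2.

Column; β ≥ 1/2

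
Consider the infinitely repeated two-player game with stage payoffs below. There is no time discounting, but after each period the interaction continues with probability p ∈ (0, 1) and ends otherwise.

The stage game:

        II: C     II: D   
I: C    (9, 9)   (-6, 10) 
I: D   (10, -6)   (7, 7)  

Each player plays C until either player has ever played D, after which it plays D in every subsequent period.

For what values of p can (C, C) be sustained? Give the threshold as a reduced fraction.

With no time discounting, the continuation probability p plays the role of the discount factor.
Grim-trigger IC: 9/(1−p) ≥ 10 + 7p/(1−p) ⇒ p ≥ (10−9)/(10−7) = 1/3.

1/3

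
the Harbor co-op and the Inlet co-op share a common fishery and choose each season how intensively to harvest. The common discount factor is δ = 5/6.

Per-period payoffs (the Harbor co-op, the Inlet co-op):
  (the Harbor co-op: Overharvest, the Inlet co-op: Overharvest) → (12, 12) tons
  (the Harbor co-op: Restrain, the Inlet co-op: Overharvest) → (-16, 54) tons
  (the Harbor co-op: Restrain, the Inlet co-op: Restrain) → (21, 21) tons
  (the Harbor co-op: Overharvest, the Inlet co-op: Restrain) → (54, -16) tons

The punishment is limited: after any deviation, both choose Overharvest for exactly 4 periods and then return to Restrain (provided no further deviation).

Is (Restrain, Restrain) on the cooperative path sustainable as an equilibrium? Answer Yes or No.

No

IC: δ+…+δ^4 ≥ (54−21)/(21−12) = 11/3.
At δ = 5/6: partial sum = 2.5887 < 3.6667. Cooperation not sustainable.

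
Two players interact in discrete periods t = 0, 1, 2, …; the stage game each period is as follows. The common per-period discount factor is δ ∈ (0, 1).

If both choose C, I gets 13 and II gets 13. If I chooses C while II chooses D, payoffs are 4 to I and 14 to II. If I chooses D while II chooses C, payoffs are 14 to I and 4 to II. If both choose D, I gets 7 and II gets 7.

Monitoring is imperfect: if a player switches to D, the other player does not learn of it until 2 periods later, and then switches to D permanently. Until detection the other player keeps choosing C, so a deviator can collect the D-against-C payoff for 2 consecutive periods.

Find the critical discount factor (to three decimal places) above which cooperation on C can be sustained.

0.378

A deviator earns 14 for 2 periods, then 7 forever; cooperating earns 13 forever. Multiplying the IC by (1−δ):
13 ≥ 14(1−δ^2) + 7δ^2, so 7·δ^2 ≥ 1 and δ^2 ≥ 1/7.
δ ≥ (1/7)^(1/2) ≈ 0.378.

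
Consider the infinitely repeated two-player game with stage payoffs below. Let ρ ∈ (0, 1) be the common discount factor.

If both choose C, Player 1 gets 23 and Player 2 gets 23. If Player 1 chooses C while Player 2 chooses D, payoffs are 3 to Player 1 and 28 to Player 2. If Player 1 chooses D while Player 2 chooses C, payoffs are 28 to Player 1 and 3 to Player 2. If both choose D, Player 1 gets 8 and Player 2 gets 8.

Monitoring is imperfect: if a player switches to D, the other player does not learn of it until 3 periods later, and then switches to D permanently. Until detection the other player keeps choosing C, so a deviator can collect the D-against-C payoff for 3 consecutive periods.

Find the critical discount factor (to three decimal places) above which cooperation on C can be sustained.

0.630

A deviator earns 28 for 3 periods, then 8 forever; cooperating earns 23 forever. Multiplying the IC by (1−ρ):
23 ≥ 28(1−ρ^3) + 8ρ^3, so 20·ρ^3 ≥ 5 and ρ^3 ≥ 1/4.
ρ ≥ (1/4)^(1/3) ≈ 0.630.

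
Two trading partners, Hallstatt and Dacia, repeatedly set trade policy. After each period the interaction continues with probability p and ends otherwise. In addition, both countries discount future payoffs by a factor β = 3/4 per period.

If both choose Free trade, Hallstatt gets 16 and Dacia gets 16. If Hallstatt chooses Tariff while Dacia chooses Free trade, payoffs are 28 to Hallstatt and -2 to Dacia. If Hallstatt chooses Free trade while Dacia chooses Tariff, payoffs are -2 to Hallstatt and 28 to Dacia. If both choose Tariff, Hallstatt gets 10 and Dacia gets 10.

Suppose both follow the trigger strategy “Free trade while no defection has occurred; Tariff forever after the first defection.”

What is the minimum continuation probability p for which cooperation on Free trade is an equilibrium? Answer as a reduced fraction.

Expected continuation weight on next period's payoff is β·p = 3/4·p, which plays the role of the discount factor.
Cooperation requires 3/4·p ≥ (28−16)/(28−10) = 2/3, hence p ≥ 8/9.

8/9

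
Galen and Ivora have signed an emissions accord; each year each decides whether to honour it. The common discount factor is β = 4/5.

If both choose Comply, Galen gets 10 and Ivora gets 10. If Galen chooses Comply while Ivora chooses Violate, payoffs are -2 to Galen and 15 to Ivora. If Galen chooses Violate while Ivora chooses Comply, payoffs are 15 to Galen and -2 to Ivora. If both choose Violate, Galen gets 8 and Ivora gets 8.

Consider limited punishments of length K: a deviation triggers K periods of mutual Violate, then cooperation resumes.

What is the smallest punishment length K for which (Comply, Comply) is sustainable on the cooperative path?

5

Need Σ_{k=1}^{K} β^k ≥ (15−10)/(10−8) = 2.5000 at β = 4/5.
At K = 4 the sum is 2.3616 < 2.5000; at K = 5 it is 2.6893 ≥ 2.5000.
So the minimum punishment length is K = 5.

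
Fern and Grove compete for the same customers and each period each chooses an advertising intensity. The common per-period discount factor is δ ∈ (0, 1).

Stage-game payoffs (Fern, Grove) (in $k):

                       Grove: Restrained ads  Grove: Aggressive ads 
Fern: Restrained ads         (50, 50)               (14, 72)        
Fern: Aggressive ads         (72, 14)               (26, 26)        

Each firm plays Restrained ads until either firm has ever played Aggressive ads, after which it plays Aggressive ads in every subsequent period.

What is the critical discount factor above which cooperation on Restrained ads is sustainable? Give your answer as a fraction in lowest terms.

11/23

One-period gain from deviating is 72 − 50 = 22. The loss is 50 − 26 = 24 in every subsequent period, with present value 24·δ/(1−δ).
Deviation is unprofitable when 24·δ/(1−δ) ≥ 22, i.e. δ/(1−δ) ≥ 11/12.
Equivalently δ ≥ 22/(22+24) = 11/23.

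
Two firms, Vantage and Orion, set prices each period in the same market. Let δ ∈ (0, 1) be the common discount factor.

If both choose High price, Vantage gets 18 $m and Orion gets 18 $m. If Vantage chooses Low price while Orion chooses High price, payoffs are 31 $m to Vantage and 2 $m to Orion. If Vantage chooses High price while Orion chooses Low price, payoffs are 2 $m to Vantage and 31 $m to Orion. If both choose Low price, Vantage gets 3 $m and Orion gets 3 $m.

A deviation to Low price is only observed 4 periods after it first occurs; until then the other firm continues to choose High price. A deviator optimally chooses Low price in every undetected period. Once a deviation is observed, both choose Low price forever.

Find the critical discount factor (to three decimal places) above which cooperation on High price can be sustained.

0.825

The best deviation is to choose Low price for all 4 undetected periods, earning 31 each, then 3 forever once detected.
Deviation value: 31(1−δ^4)/(1−δ) + 3δ^4/(1−δ); cooperation value: 18/(1−δ).
IC: 18 ≥ 31(1−δ^4) + 3δ^4 = 31 − 28δ^4.
So δ^4 ≥ 13/28, giving δ ≥ (13/28)^(1/4) ≈ 0.825.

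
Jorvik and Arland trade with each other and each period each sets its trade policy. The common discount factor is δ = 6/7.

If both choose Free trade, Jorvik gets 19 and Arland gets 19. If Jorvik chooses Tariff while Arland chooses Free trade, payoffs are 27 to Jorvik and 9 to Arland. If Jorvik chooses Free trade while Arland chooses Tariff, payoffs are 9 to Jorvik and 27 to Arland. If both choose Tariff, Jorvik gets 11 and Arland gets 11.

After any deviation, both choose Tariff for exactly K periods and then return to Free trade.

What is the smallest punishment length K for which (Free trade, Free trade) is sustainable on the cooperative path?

No profitable deviation requires (19−11)(δ+…+δ^K) ≥ 27−19, i.e. δ+…+δ^K ≥ 1 ≈ 1.0000.
With δ = 6/7, the partial sums are K=1: 0.8571, K=2: 1.5918.
K = 2 is the first length at which the sum reaches 1.0000.

2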